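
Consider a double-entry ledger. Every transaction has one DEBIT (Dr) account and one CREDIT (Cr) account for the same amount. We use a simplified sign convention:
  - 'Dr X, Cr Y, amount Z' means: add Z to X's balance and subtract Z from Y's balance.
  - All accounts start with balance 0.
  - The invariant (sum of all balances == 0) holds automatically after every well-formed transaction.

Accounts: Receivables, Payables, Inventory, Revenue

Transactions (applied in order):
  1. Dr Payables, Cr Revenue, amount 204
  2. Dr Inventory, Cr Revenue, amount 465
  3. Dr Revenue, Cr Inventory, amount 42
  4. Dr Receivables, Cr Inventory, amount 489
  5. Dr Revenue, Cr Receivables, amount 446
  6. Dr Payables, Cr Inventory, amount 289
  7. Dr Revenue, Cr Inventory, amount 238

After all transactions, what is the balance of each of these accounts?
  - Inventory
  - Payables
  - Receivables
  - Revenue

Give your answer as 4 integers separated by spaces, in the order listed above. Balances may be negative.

After txn 1 (Dr Payables, Cr Revenue, amount 204): Payables=204 Revenue=-204
After txn 2 (Dr Inventory, Cr Revenue, amount 465): Inventory=465 Payables=204 Revenue=-669
After txn 3 (Dr Revenue, Cr Inventory, amount 42): Inventory=423 Payables=204 Revenue=-627
After txn 4 (Dr Receivables, Cr Inventory, amount 489): Inventory=-66 Payables=204 Receivables=489 Revenue=-627
After txn 5 (Dr Revenue, Cr Receivables, amount 446): Inventory=-66 Payables=204 Receivables=43 Revenue=-181
After txn 6 (Dr Payables, Cr Inventory, amount 289): Inventory=-355 Payables=493 Receivables=43 Revenue=-181
After txn 7 (Dr Revenue, Cr Inventory, amount 238): Inventory=-593 Payables=493 Receivables=43 Revenue=57

Answer: -593 493 43 57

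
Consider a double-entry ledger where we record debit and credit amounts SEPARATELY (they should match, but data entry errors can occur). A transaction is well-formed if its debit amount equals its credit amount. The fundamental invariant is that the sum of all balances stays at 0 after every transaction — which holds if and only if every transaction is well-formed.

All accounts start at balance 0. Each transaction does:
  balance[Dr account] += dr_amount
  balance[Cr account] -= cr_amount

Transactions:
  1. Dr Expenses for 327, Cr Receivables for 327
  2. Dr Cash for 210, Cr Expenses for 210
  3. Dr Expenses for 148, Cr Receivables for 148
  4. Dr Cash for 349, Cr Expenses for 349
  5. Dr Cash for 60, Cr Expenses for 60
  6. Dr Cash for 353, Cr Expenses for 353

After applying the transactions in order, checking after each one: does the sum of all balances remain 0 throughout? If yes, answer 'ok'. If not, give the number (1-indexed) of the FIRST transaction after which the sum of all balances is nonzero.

After txn 1: dr=327 cr=327 sum_balances=0
After txn 2: dr=210 cr=210 sum_balances=0
After txn 3: dr=148 cr=148 sum_balances=0
After txn 4: dr=349 cr=349 sum_balances=0
After txn 5: dr=60 cr=60 sum_balances=0
After txn 6: dr=353 cr=353 sum_balances=0

Answer: ok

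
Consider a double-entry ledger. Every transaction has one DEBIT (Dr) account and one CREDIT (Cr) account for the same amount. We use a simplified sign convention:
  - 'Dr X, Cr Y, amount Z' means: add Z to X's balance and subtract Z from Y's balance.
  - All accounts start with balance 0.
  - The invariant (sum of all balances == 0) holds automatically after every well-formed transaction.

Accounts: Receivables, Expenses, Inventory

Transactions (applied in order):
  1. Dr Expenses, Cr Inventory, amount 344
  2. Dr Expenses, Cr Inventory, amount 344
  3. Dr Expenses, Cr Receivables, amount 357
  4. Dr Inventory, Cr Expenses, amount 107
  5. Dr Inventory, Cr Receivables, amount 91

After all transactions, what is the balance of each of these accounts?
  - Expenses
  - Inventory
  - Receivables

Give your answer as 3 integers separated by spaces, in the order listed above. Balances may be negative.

Answer: 938 -490 -448

Derivation:
After txn 1 (Dr Expenses, Cr Inventory, amount 344): Expenses=344 Inventory=-344
After txn 2 (Dr Expenses, Cr Inventory, amount 344): Expenses=688 Inventory=-688
After txn 3 (Dr Expenses, Cr Receivables, amount 357): Expenses=1045 Inventory=-688 Receivables=-357
After txn 4 (Dr Inventory, Cr Expenses, amount 107): Expenses=938 Inventory=-581 Receivables=-357
After txn 5 (Dr Inventory, Cr Receivables, amount 91): Expenses=938 Inventory=-490 Receivables=-448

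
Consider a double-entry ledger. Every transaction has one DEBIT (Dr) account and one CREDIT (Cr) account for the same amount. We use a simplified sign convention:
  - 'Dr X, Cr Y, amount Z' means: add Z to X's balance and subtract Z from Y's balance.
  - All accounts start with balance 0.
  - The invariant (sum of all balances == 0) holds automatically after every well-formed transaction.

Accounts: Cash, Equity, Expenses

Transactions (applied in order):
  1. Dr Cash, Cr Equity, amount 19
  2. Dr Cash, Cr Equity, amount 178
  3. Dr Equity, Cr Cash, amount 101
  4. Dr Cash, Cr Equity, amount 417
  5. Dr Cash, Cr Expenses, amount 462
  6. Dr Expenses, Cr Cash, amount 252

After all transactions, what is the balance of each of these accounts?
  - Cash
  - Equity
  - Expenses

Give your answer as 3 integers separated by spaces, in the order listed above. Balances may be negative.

Answer: 723 -513 -210

Derivation:
After txn 1 (Dr Cash, Cr Equity, amount 19): Cash=19 Equity=-19
After txn 2 (Dr Cash, Cr Equity, amount 178): Cash=197 Equity=-197
After txn 3 (Dr Equity, Cr Cash, amount 101): Cash=96 Equity=-96
After txn 4 (Dr Cash, Cr Equity, amount 417): Cash=513 Equity=-513
After txn 5 (Dr Cash, Cr Expenses, amount 462): Cash=975 Equity=-513 Expenses=-462
After txn 6 (Dr Expenses, Cr Cash, amount 252): Cash=723 Equity=-513 Expenses=-210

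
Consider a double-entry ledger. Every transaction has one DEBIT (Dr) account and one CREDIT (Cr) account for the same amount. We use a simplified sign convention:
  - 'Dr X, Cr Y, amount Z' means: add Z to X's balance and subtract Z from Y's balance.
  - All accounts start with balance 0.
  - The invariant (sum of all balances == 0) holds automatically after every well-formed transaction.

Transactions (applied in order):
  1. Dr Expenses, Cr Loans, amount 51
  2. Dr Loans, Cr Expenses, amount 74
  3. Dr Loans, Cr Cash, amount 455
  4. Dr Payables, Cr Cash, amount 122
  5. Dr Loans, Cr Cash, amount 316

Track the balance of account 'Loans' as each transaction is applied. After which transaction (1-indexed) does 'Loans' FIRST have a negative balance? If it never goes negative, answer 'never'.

Answer: 1

Derivation:
After txn 1: Loans=-51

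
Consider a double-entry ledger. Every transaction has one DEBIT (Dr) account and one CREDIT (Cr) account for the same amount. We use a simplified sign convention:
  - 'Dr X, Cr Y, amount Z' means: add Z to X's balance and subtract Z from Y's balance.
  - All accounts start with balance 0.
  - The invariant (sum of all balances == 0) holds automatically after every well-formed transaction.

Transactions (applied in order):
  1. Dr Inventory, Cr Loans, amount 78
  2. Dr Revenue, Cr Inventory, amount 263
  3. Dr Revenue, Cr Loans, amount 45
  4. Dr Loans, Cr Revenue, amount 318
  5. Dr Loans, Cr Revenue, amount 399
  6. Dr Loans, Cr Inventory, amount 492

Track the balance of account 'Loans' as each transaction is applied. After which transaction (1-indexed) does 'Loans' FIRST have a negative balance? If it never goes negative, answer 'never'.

Answer: 1

Derivation:
After txn 1: Loans=-78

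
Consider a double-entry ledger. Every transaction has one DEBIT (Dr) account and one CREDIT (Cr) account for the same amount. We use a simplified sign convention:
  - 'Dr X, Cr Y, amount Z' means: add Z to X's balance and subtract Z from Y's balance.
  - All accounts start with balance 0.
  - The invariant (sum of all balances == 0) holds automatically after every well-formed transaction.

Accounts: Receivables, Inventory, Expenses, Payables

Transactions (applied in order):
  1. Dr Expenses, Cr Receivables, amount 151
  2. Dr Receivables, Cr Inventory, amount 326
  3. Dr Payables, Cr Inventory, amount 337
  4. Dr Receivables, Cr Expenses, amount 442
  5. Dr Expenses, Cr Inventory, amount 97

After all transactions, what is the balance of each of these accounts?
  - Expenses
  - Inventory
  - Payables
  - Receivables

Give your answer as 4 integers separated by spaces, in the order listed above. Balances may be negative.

After txn 1 (Dr Expenses, Cr Receivables, amount 151): Expenses=151 Receivables=-151
After txn 2 (Dr Receivables, Cr Inventory, amount 326): Expenses=151 Inventory=-326 Receivables=175
After txn 3 (Dr Payables, Cr Inventory, amount 337): Expenses=151 Inventory=-663 Payables=337 Receivables=175
After txn 4 (Dr Receivables, Cr Expenses, amount 442): Expenses=-291 Inventory=-663 Payables=337 Receivables=617
After txn 5 (Dr Expenses, Cr Inventory, amount 97): Expenses=-194 Inventory=-760 Payables=337 Receivables=617

Answer: -194 -760 337 617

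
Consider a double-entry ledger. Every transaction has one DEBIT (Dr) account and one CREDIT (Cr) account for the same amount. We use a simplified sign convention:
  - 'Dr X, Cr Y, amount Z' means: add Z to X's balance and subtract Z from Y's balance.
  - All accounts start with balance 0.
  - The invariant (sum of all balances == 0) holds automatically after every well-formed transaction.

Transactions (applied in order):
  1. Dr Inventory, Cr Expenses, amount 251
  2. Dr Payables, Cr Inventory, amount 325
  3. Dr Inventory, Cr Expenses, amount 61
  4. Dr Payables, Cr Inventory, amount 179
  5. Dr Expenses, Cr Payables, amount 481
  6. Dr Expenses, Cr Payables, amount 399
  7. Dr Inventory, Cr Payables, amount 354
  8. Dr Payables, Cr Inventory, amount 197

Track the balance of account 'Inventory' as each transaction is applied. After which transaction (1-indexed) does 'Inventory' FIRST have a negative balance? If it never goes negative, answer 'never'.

After txn 1: Inventory=251
After txn 2: Inventory=-74

Answer: 2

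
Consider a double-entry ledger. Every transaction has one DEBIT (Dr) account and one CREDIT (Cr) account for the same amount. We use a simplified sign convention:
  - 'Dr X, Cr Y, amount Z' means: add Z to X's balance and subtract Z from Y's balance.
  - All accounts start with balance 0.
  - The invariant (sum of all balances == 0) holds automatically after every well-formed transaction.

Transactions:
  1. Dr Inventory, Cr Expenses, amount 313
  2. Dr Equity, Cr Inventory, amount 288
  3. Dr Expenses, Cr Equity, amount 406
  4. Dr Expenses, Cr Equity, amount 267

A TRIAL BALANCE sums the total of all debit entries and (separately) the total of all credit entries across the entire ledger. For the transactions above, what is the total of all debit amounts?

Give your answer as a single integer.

Answer: 1274

Derivation:
Txn 1: debit+=313
Txn 2: debit+=288
Txn 3: debit+=406
Txn 4: debit+=267
Total debits = 1274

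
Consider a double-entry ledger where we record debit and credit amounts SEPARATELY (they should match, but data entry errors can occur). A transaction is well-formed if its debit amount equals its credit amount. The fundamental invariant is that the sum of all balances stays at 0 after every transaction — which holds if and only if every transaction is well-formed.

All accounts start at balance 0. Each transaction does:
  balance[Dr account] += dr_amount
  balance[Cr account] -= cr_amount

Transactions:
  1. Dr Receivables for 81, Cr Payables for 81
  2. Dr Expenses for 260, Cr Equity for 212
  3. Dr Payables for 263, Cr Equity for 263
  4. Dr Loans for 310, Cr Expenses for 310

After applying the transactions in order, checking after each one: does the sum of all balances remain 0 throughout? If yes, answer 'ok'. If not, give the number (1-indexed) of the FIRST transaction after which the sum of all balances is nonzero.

Answer: 2

Derivation:
After txn 1: dr=81 cr=81 sum_balances=0
After txn 2: dr=260 cr=212 sum_balances=48
After txn 3: dr=263 cr=263 sum_balances=48
After txn 4: dr=310 cr=310 sum_balances=48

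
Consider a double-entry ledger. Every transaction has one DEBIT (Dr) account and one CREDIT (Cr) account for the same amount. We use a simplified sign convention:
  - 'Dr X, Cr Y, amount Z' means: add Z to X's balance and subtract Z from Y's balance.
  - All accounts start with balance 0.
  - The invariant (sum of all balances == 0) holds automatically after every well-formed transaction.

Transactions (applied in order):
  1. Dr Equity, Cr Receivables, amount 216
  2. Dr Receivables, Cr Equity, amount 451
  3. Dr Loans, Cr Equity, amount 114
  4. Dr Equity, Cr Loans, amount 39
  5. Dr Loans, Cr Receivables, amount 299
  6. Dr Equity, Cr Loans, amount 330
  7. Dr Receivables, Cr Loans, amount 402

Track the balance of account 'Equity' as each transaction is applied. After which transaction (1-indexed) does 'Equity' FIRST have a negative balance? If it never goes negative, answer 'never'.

After txn 1: Equity=216
After txn 2: Equity=-235

Answer: 2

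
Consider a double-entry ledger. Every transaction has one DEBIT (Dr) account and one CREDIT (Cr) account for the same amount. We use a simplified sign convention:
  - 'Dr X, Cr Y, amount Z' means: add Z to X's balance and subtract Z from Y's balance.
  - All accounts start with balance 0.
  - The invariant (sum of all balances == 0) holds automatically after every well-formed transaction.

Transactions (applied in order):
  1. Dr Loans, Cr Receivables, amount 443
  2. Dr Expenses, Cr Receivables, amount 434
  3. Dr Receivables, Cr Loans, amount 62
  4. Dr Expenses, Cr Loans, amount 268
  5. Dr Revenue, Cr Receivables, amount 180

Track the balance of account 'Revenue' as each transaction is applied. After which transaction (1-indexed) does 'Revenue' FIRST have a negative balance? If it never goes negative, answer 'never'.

After txn 1: Revenue=0
After txn 2: Revenue=0
After txn 3: Revenue=0
After txn 4: Revenue=0
After txn 5: Revenue=180

Answer: never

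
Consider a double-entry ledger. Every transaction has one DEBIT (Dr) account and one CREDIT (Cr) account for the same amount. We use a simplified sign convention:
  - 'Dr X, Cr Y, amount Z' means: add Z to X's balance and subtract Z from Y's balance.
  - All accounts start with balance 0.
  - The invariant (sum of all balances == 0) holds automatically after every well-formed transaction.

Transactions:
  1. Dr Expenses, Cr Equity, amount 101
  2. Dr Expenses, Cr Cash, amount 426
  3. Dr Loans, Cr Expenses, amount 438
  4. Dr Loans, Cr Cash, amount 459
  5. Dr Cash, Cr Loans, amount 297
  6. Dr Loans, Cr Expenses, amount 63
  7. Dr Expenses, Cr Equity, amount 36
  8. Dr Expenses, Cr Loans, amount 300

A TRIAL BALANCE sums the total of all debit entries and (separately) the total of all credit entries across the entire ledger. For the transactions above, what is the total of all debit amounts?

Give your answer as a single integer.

Txn 1: debit+=101
Txn 2: debit+=426
Txn 3: debit+=438
Txn 4: debit+=459
Txn 5: debit+=297
Txn 6: debit+=63
Txn 7: debit+=36
Txn 8: debit+=300
Total debits = 2120

Answer: 2120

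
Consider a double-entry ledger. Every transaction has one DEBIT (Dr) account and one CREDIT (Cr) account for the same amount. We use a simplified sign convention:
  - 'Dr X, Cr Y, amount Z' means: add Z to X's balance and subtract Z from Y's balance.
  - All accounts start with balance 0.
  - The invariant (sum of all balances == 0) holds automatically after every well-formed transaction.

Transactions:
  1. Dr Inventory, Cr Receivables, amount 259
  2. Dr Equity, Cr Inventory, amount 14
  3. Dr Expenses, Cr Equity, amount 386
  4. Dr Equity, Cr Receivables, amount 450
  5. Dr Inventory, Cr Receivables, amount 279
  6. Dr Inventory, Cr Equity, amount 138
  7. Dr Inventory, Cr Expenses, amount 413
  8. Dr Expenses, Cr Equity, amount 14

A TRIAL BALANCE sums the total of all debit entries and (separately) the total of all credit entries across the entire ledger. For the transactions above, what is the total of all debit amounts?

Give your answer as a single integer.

Answer: 1953

Derivation:
Txn 1: debit+=259
Txn 2: debit+=14
Txn 3: debit+=386
Txn 4: debit+=450
Txn 5: debit+=279
Txn 6: debit+=138
Txn 7: debit+=413
Txn 8: debit+=14
Total debits = 1953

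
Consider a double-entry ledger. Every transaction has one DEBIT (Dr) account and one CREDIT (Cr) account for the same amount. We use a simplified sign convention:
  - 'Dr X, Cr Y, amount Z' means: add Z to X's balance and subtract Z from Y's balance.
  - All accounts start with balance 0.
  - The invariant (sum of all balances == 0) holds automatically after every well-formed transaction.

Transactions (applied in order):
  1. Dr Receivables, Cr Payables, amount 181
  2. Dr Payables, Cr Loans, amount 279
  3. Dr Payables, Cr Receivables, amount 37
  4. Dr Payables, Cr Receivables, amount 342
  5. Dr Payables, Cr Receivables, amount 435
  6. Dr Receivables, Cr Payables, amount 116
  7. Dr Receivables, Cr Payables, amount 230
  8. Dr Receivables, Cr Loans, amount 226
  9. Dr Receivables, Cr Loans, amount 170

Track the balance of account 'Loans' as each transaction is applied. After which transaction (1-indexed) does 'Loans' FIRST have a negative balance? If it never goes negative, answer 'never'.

After txn 1: Loans=0
After txn 2: Loans=-279

Answer: 2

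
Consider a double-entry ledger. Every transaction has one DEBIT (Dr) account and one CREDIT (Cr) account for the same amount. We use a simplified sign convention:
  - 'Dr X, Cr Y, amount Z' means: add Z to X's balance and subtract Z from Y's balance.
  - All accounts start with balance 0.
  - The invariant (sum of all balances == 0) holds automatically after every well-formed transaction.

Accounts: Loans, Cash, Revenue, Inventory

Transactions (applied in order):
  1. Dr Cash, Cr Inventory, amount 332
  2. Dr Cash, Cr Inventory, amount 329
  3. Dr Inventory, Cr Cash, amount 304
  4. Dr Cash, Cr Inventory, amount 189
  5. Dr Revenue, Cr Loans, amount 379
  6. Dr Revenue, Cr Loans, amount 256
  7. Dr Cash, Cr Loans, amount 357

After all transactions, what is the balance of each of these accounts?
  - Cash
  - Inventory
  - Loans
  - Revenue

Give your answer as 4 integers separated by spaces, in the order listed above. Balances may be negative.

After txn 1 (Dr Cash, Cr Inventory, amount 332): Cash=332 Inventory=-332
After txn 2 (Dr Cash, Cr Inventory, amount 329): Cash=661 Inventory=-661
After txn 3 (Dr Inventory, Cr Cash, amount 304): Cash=357 Inventory=-357
After txn 4 (Dr Cash, Cr Inventory, amount 189): Cash=546 Inventory=-546
After txn 5 (Dr Revenue, Cr Loans, amount 379): Cash=546 Inventory=-546 Loans=-379 Revenue=379
After txn 6 (Dr Revenue, Cr Loans, amount 256): Cash=546 Inventory=-546 Loans=-635 Revenue=635
After txn 7 (Dr Cash, Cr Loans, amount 357): Cash=903 Inventory=-546 Loans=-992 Revenue=635

Answer: 903 -546 -992 635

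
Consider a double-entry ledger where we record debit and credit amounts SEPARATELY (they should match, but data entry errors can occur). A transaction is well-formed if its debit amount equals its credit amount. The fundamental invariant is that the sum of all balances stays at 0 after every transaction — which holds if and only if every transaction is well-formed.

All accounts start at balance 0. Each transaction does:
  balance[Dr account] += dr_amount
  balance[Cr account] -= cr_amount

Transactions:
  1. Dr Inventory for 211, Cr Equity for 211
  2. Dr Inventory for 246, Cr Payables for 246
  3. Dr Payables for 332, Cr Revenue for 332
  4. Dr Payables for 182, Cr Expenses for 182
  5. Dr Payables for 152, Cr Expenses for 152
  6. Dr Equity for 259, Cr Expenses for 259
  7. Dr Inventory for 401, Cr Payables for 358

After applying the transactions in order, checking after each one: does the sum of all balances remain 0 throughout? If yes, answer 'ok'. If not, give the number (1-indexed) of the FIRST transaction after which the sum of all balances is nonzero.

After txn 1: dr=211 cr=211 sum_balances=0
After txn 2: dr=246 cr=246 sum_balances=0
After txn 3: dr=332 cr=332 sum_balances=0
After txn 4: dr=182 cr=182 sum_balances=0
After txn 5: dr=152 cr=152 sum_balances=0
After txn 6: dr=259 cr=259 sum_balances=0
After txn 7: dr=401 cr=358 sum_balances=43

Answer: 7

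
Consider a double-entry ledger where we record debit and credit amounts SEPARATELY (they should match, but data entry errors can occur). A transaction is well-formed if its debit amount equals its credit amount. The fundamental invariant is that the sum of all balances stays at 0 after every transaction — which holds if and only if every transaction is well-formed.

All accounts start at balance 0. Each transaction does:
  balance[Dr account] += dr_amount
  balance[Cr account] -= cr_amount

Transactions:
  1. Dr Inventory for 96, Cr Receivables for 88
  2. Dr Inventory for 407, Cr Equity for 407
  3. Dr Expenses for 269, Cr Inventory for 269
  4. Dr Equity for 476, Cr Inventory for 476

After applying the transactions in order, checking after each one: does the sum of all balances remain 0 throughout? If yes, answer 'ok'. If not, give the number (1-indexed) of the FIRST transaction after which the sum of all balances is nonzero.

Answer: 1

Derivation:
After txn 1: dr=96 cr=88 sum_balances=8
After txn 2: dr=407 cr=407 sum_balances=8
After txn 3: dr=269 cr=269 sum_balances=8
After txn 4: dr=476 cr=476 sum_balances=8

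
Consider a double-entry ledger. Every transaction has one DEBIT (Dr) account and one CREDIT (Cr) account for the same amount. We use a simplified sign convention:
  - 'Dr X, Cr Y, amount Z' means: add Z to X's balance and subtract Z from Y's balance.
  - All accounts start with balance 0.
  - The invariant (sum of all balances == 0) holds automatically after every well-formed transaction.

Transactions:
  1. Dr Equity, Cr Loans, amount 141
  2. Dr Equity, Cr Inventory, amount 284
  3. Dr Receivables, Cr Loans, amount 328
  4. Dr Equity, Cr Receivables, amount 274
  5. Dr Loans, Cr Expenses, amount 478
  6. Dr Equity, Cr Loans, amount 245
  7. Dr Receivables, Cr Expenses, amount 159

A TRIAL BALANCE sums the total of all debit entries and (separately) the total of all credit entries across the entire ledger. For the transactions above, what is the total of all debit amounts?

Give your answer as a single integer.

Answer: 1909

Derivation:
Txn 1: debit+=141
Txn 2: debit+=284
Txn 3: debit+=328
Txn 4: debit+=274
Txn 5: debit+=478
Txn 6: debit+=245
Txn 7: debit+=159
Total debits = 1909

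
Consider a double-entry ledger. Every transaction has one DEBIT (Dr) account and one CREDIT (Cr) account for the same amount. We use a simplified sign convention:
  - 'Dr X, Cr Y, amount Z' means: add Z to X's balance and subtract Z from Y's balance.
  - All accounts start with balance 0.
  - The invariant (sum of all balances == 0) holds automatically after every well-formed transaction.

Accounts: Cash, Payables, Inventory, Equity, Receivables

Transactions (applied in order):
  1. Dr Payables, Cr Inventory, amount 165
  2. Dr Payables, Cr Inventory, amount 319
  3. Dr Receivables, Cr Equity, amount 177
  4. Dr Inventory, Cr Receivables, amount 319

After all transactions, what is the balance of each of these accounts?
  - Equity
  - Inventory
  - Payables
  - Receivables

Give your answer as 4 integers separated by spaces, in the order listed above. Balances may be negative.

After txn 1 (Dr Payables, Cr Inventory, amount 165): Inventory=-165 Payables=165
After txn 2 (Dr Payables, Cr Inventory, amount 319): Inventory=-484 Payables=484
After txn 3 (Dr Receivables, Cr Equity, amount 177): Equity=-177 Inventory=-484 Payables=484 Receivables=177
After txn 4 (Dr Inventory, Cr Receivables, amount 319): Equity=-177 Inventory=-165 Payables=484 Receivables=-142

Answer: -177 -165 484 -142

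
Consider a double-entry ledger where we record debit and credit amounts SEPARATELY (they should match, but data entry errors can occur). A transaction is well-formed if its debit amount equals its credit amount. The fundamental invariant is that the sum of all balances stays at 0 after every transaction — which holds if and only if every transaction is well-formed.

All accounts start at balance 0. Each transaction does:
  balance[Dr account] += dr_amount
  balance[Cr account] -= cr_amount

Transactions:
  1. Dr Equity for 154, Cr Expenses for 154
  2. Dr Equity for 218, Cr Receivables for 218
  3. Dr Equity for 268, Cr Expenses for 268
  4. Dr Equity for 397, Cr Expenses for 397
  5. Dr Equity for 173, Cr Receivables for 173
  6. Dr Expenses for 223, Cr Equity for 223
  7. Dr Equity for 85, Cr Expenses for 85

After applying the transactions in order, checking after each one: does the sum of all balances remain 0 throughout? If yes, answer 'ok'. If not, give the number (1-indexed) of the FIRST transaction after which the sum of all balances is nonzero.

Answer: ok

Derivation:
After txn 1: dr=154 cr=154 sum_balances=0
After txn 2: dr=218 cr=218 sum_balances=0
After txn 3: dr=268 cr=268 sum_balances=0
After txn 4: dr=397 cr=397 sum_balances=0
After txn 5: dr=173 cr=173 sum_balances=0
After txn 6: dr=223 cr=223 sum_balances=0
After txn 7: dr=85 cr=85 sum_balances=0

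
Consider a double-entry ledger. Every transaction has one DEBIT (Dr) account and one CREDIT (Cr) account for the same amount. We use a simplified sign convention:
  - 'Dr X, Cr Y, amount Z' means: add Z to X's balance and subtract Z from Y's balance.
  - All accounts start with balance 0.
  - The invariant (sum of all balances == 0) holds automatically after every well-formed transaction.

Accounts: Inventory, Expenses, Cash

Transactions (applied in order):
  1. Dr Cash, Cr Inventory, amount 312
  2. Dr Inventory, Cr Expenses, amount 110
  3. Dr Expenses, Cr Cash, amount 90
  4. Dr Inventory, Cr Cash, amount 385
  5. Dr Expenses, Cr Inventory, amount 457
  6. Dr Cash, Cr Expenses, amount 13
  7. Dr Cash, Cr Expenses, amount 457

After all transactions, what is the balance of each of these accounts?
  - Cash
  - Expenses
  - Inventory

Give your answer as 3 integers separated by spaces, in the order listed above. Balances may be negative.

After txn 1 (Dr Cash, Cr Inventory, amount 312): Cash=312 Inventory=-312
After txn 2 (Dr Inventory, Cr Expenses, amount 110): Cash=312 Expenses=-110 Inventory=-202
After txn 3 (Dr Expenses, Cr Cash, amount 90): Cash=222 Expenses=-20 Inventory=-202
After txn 4 (Dr Inventory, Cr Cash, amount 385): Cash=-163 Expenses=-20 Inventory=183
After txn 5 (Dr Expenses, Cr Inventory, amount 457): Cash=-163 Expenses=437 Inventory=-274
After txn 6 (Dr Cash, Cr Expenses, amount 13): Cash=-150 Expenses=424 Inventory=-274
After txn 7 (Dr Cash, Cr Expenses, amount 457): Cash=307 Expenses=-33 Inventory=-274

Answer: 307 -33 -274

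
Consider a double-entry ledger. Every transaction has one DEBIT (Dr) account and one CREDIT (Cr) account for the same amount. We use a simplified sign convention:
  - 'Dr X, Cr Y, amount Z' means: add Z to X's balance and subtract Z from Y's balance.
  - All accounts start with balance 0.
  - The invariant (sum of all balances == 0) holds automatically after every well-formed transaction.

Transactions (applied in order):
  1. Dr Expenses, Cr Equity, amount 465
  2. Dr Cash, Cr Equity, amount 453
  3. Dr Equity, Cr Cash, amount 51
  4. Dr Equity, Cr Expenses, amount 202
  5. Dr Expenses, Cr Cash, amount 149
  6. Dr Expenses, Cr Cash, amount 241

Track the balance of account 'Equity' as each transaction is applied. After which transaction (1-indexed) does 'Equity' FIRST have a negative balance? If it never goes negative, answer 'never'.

After txn 1: Equity=-465

Answer: 1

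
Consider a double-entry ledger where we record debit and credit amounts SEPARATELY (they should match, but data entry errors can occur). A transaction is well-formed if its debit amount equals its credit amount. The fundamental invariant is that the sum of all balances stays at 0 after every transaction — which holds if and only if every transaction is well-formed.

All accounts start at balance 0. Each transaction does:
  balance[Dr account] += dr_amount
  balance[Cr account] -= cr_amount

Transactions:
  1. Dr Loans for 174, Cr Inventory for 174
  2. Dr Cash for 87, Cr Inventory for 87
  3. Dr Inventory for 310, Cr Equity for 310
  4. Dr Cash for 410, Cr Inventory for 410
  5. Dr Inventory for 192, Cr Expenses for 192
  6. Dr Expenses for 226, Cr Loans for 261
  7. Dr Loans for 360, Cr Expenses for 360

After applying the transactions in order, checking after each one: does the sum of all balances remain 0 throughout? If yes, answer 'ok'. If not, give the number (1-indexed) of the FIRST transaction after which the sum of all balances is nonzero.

Answer: 6

Derivation:
After txn 1: dr=174 cr=174 sum_balances=0
After txn 2: dr=87 cr=87 sum_balances=0
After txn 3: dr=310 cr=310 sum_balances=0
After txn 4: dr=410 cr=410 sum_balances=0
After txn 5: dr=192 cr=192 sum_balances=0
After txn 6: dr=226 cr=261 sum_balances=-35
After txn 7: dr=360 cr=360 sum_balances=-35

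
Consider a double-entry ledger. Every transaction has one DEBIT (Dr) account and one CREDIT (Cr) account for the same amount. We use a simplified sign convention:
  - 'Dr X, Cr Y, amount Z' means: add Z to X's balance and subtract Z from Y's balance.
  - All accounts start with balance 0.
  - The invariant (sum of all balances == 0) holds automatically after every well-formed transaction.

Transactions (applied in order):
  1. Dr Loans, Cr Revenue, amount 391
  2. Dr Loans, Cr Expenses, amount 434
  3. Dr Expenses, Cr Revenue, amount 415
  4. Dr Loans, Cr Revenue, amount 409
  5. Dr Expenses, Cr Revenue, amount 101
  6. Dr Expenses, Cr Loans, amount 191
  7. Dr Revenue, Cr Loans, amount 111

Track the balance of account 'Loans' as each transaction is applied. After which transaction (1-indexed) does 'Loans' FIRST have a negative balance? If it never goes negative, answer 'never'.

Answer: never

Derivation:
After txn 1: Loans=391
After txn 2: Loans=825
After txn 3: Loans=825
After txn 4: Loans=1234
After txn 5: Loans=1234
After txn 6: Loans=1043
After txn 7: Loans=932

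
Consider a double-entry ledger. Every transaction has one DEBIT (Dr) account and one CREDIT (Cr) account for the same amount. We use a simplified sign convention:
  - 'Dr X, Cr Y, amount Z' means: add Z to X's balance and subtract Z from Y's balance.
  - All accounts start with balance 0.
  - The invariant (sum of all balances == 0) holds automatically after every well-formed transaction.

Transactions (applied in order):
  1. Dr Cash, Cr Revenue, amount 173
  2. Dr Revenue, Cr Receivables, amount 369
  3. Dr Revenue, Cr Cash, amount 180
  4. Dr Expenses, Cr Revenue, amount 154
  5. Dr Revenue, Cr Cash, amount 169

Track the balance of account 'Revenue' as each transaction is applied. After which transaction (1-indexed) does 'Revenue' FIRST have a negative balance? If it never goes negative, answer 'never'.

Answer: 1

Derivation:
After txn 1: Revenue=-173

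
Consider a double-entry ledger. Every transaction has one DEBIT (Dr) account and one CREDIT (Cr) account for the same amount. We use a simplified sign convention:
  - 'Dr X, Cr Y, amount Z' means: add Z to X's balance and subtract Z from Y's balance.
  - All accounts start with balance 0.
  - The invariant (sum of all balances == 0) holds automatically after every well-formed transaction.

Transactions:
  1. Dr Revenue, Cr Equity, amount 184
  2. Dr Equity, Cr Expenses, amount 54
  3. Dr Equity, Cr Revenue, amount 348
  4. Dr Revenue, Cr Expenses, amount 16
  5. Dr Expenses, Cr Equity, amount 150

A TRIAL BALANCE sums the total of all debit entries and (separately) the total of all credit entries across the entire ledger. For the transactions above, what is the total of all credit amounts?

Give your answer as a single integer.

Txn 1: credit+=184
Txn 2: credit+=54
Txn 3: credit+=348
Txn 4: credit+=16
Txn 5: credit+=150
Total credits = 752

Answer: 752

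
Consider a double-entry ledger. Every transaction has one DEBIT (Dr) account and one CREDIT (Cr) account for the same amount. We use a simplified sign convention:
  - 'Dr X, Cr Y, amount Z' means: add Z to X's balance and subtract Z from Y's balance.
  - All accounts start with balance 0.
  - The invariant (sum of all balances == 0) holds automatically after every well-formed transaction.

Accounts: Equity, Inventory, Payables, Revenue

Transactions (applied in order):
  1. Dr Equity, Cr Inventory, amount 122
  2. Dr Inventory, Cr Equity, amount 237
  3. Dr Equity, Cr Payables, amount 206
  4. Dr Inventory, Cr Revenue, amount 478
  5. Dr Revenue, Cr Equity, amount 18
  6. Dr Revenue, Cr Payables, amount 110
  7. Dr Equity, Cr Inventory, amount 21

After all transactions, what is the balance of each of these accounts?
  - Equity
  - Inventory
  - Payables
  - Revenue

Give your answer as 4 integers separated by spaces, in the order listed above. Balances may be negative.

Answer: 94 572 -316 -350

Derivation:
After txn 1 (Dr Equity, Cr Inventory, amount 122): Equity=122 Inventory=-122
After txn 2 (Dr Inventory, Cr Equity, amount 237): Equity=-115 Inventory=115
After txn 3 (Dr Equity, Cr Payables, amount 206): Equity=91 Inventory=115 Payables=-206
After txn 4 (Dr Inventory, Cr Revenue, amount 478): Equity=91 Inventory=593 Payables=-206 Revenue=-478
After txn 5 (Dr Revenue, Cr Equity, amount 18): Equity=73 Inventory=593 Payables=-206 Revenue=-460
After txn 6 (Dr Revenue, Cr Payables, amount 110): Equity=73 Inventory=593 Payables=-316 Revenue=-350
After txn 7 (Dr Equity, Cr Inventory, amount 21): Equity=94 Inventory=572 Payables=-316 Revenue=-350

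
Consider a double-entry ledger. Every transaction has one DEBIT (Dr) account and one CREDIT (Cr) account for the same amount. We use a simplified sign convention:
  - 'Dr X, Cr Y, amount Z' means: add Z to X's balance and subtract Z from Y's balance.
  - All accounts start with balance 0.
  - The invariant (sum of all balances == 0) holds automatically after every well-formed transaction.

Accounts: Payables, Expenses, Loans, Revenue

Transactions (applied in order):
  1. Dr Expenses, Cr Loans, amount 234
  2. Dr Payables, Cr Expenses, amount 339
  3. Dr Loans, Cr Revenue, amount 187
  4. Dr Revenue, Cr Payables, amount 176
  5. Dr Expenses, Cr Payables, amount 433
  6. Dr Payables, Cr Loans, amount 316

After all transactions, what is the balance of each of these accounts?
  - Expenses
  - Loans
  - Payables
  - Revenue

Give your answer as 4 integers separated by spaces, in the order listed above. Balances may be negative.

Answer: 328 -363 46 -11

Derivation:
After txn 1 (Dr Expenses, Cr Loans, amount 234): Expenses=234 Loans=-234
After txn 2 (Dr Payables, Cr Expenses, amount 339): Expenses=-105 Loans=-234 Payables=339
After txn 3 (Dr Loans, Cr Revenue, amount 187): Expenses=-105 Loans=-47 Payables=339 Revenue=-187
After txn 4 (Dr Revenue, Cr Payables, amount 176): Expenses=-105 Loans=-47 Payables=163 Revenue=-11
After txn 5 (Dr Expenses, Cr Payables, amount 433): Expenses=328 Loans=-47 Payables=-270 Revenue=-11
After txn 6 (Dr Payables, Cr Loans, amount 316): Expenses=328 Loans=-363 Payables=46 Revenue=-11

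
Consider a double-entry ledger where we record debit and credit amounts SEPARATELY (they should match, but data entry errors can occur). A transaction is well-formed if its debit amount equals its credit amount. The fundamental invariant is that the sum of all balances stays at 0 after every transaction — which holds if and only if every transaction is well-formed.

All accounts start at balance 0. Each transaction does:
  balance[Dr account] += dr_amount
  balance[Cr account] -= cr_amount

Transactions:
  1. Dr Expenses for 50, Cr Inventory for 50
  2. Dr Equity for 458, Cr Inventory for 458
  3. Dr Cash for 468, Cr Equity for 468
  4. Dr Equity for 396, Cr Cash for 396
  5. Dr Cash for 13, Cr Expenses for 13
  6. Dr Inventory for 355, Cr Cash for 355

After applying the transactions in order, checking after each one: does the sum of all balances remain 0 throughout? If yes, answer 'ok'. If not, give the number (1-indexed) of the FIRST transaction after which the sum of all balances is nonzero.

Answer: ok

Derivation:
After txn 1: dr=50 cr=50 sum_balances=0
After txn 2: dr=458 cr=458 sum_balances=0
After txn 3: dr=468 cr=468 sum_balances=0
After txn 4: dr=396 cr=396 sum_balances=0
After txn 5: dr=13 cr=13 sum_balances=0
After txn 6: dr=355 cr=355 sum_balances=0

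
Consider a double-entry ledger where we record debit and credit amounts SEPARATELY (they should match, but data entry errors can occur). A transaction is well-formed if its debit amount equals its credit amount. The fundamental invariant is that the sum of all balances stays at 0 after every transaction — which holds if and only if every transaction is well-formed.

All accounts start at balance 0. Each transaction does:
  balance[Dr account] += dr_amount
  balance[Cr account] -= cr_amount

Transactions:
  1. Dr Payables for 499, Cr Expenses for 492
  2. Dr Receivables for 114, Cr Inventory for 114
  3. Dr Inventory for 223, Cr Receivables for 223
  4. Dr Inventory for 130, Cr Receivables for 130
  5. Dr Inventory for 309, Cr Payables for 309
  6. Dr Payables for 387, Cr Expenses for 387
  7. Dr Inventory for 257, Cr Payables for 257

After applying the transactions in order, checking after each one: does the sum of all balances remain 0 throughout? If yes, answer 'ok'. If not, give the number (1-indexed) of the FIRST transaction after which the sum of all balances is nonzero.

Answer: 1

Derivation:
After txn 1: dr=499 cr=492 sum_balances=7
After txn 2: dr=114 cr=114 sum_balances=7
After txn 3: dr=223 cr=223 sum_balances=7
After txn 4: dr=130 cr=130 sum_balances=7
After txn 5: dr=309 cr=309 sum_balances=7
After txn 6: dr=387 cr=387 sum_balances=7
After txn 7: dr=257 cr=257 sum_balances=7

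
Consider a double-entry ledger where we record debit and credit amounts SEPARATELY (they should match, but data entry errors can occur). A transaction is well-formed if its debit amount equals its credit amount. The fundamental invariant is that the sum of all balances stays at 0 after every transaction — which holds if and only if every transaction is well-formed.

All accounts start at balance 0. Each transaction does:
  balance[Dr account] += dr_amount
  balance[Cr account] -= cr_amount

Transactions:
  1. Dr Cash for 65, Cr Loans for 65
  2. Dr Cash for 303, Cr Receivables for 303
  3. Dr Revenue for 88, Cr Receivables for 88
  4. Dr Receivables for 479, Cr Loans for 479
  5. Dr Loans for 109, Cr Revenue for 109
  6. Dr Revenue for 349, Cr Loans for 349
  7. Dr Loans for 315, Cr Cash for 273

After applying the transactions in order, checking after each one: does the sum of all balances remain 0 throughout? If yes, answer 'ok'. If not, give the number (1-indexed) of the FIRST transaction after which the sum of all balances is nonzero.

After txn 1: dr=65 cr=65 sum_balances=0
After txn 2: dr=303 cr=303 sum_balances=0
After txn 3: dr=88 cr=88 sum_balances=0
After txn 4: dr=479 cr=479 sum_balances=0
After txn 5: dr=109 cr=109 sum_balances=0
After txn 6: dr=349 cr=349 sum_balances=0
After txn 7: dr=315 cr=273 sum_balances=42

Answer: 7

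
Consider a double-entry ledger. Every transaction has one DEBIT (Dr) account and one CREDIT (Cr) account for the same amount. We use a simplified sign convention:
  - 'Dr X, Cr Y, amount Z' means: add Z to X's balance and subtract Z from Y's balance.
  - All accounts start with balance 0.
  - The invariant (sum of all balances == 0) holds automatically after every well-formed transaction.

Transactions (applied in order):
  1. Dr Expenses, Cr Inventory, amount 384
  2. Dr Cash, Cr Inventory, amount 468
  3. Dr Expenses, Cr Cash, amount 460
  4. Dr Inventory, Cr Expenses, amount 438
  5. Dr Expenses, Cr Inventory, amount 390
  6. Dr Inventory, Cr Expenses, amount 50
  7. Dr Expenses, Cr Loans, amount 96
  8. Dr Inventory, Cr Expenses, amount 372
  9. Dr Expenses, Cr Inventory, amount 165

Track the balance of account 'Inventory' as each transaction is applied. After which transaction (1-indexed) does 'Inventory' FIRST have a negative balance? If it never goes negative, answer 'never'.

After txn 1: Inventory=-384

Answer: 1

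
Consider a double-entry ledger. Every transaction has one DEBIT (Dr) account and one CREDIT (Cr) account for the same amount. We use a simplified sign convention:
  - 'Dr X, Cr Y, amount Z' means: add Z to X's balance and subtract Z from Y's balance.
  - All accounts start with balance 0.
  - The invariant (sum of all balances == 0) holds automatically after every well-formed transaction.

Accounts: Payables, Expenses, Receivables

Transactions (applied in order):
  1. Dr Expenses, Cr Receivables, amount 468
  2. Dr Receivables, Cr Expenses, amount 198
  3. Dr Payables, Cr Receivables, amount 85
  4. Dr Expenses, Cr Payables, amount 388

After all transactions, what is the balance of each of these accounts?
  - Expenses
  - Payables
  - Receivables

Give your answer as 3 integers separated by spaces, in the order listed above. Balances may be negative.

Answer: 658 -303 -355

Derivation:
After txn 1 (Dr Expenses, Cr Receivables, amount 468): Expenses=468 Receivables=-468
After txn 2 (Dr Receivables, Cr Expenses, amount 198): Expenses=270 Receivables=-270
After txn 3 (Dr Payables, Cr Receivables, amount 85): Expenses=270 Payables=85 Receivables=-355
After txn 4 (Dr Expenses, Cr Payables, amount 388): Expenses=658 Payables=-303 Receivables=-355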